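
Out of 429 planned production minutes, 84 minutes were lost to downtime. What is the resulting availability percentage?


Formula: Availability = (Planned Time - Downtime) / Planned Time * 100
Uptime = 429 - 84 = 345 min
Availability = 345 / 429 * 100 = 80.4%

80.4%


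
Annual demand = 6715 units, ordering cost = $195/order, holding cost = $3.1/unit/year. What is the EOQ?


Formula: EOQ = sqrt(2 * D * S / H)
Numerator: 2 * 6715 * 195 = 2618850
2DS/H = 2618850 / 3.1 = 844790.3
EOQ = sqrt(844790.3) = 919.1 units

919.1 units


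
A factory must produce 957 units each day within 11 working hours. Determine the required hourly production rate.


Formula: Production Rate = Daily Demand / Available Hours
Rate = 957 units/day / 11 hours/day
Rate = 87.0 units/hour

87.0 units/hour


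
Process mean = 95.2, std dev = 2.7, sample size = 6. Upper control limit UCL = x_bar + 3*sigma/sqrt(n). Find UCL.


UCL = 95.2 + 3 * 2.7 / sqrt(6)

98.51


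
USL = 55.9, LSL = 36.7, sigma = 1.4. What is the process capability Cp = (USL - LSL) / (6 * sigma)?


Cp = (55.9 - 36.7) / (6 * 1.4)

2.29


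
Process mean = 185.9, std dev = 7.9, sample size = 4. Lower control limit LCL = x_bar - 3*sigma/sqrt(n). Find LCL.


LCL = 185.9 - 3 * 7.9 / sqrt(4)

174.05


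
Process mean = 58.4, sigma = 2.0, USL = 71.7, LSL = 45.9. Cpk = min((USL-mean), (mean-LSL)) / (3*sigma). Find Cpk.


Cpu = (71.7 - 58.4) / (3 * 2.0) = 2.22
Cpl = (58.4 - 45.9) / (3 * 2.0) = 2.08
Cpk = min(2.22, 2.08) = 2.08

2.08


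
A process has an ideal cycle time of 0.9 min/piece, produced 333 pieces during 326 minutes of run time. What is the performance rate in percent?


Formula: Performance = (Ideal CT * Total Count) / Run Time * 100
Ideal output time = 0.9 * 333 = 299.7 min
Performance = 299.7 / 326 * 100 = 91.9%

91.9%


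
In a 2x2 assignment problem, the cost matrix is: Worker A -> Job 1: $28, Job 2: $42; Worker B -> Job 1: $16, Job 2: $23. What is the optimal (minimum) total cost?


Option 1: A->1 + B->2 = $28 + $23 = $51
Option 2: A->2 + B->1 = $42 + $16 = $58
Min cost = min($51, $58) = $51

$51


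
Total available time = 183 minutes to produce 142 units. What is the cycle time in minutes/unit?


Formula: CT = Available Time / Number of Units
CT = 183 min / 142 units
CT = 1.29 min/unit

1.29 min/unit


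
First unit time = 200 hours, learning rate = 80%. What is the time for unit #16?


Formula: T_n = T_1 * (learning_rate)^(log2(n)) where learning_rate = rate/100
Doublings = log2(16) = 4
T_n = 200 * 0.8^4
T_n = 200 * 0.4096 = 81.9 hours

81.9 hours


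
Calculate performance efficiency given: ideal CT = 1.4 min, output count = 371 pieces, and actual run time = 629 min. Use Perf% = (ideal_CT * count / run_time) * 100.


Formula: Performance = (Ideal CT * Total Count) / Run Time * 100
Ideal output time = 1.4 * 371 = 519.4 min
Performance = 519.4 / 629 * 100 = 82.6%

82.6%


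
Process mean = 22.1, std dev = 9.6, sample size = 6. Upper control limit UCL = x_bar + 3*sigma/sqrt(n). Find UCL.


UCL = 22.1 + 3 * 9.6 / sqrt(6)

33.86


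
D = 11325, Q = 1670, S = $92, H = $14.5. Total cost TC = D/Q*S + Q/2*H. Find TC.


TC = 11325/1670 * 92 + 1670/2 * 14.5

$12731.39


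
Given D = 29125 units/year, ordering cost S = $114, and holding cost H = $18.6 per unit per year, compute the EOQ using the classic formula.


Formula: EOQ = sqrt(2 * D * S / H)
Numerator: 2 * 29125 * 114 = 6640500
2DS/H = 6640500 / 18.6 = 357016.1
EOQ = sqrt(357016.1) = 597.5 units

597.5 units


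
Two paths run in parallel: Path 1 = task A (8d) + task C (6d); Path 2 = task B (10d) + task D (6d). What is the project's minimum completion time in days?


Path 1 = 8 + 6 = 14 days
Path 2 = 10 + 6 = 16 days
Duration = max(14, 16) = 16 days

16 days


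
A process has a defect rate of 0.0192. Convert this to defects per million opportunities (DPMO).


DPMO = defect_rate * 1000000 = 0.0192 * 1000000

19200


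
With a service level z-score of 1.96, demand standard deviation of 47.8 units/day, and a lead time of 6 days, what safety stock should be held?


Formula: SS = z * sigma_d * sqrt(LT)
sqrt(LT) = sqrt(6) = 2.4495
SS = 1.96 * 47.8 * 2.4495
SS = 229.5 units

229.5 units


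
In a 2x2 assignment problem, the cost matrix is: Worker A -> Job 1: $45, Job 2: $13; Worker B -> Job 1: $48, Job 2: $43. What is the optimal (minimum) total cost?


Option 1: A->1 + B->2 = $45 + $43 = $88
Option 2: A->2 + B->1 = $13 + $48 = $61
Min cost = min($88, $61) = $61

$61


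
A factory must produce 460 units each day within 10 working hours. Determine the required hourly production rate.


Formula: Production Rate = Daily Demand / Available Hours
Rate = 460 units/day / 10 hours/day
Rate = 46.0 units/hour

46.0 units/hour


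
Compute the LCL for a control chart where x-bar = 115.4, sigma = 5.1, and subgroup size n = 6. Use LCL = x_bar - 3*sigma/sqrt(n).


LCL = 115.4 - 3 * 5.1 / sqrt(6)

109.15


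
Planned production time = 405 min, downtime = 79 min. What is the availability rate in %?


Formula: Availability = (Planned Time - Downtime) / Planned Time * 100
Uptime = 405 - 79 = 326 min
Availability = 326 / 405 * 100 = 80.5%

80.5%


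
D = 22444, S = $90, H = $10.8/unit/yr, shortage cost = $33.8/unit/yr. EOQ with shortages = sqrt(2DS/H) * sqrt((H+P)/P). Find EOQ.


Formula: EOQ* = sqrt(2DS/H) * sqrt((H+P)/P)
Base EOQ = sqrt(2*22444*90/10.8) = 611.61 units
Correction = sqrt((10.8+33.8)/33.8) = 1.14871
EOQ* = 611.61 * 1.14871 = 702.6 units

702.6 units


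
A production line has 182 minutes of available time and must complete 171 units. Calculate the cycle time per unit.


Formula: CT = Available Time / Number of Units
CT = 182 min / 171 units
CT = 1.06 min/unit

1.06 min/unit


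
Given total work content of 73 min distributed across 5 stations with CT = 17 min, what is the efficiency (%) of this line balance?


Formula: Efficiency = Sum of Task Times / (N_stations * CT) * 100
Total station capacity = 5 stations * 17 min = 85 min
Efficiency = 73 / 85 * 100 = 85.9%

85.9%


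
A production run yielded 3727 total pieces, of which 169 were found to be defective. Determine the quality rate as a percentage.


Formula: Quality Rate = Good Pieces / Total Pieces * 100
Good pieces = 3727 - 169 = 3558
QR = 3558 / 3727 * 100 = 95.5%

95.5%


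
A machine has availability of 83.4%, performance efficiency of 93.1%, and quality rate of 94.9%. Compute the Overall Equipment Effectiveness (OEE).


Formula: OEE = Availability * Performance * Quality / 10000
A * P = 83.4% * 93.1% / 100 = 77.65%
OEE = 77.65% * 94.9% / 100 = 73.7%

73.7%


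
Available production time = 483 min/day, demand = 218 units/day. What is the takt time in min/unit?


Formula: Takt Time = Available Production Time / Customer Demand
Takt = 483 min/day / 218 units/day
Takt = 2.22 min/unit

2.22 min/unit


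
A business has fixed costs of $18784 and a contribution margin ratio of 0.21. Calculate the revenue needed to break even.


Formula: BER = Fixed Costs / Contribution Margin Ratio
BER = $18784 / 0.21
BER = $89447.62 (to the nearest cent)

$89447.62


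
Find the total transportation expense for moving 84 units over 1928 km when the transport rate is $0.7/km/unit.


TC = dist * cost * units = 1928 * 0.7 * 84 = $113366.40

$113366.40


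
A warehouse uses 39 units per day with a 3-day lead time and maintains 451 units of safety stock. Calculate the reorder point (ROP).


Formula: ROP = (Daily Demand * Lead Time) + Safety Stock
Demand during lead time = 39 * 3 = 117 units
ROP = 117 + 451 = 568 units

568 units


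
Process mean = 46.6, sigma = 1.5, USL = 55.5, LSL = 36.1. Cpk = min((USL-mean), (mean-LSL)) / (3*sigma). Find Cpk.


Cpu = (55.5 - 46.6) / (3 * 1.5) = 1.98
Cpl = (46.6 - 36.1) / (3 * 1.5) = 2.33
Cpk = min(1.98, 2.33) = 1.98

1.98


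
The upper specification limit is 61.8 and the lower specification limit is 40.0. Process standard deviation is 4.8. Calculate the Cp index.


Cp = (61.8 - 40.0) / (6 * 4.8)

0.76


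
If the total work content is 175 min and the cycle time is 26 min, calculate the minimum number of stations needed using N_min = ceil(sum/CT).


Formula: N_min = ceil(Sum of Task Times / Cycle Time)
N_min = ceil(175 min / 26 min) = ceil(6.7308)
N_min = 7 stations

7


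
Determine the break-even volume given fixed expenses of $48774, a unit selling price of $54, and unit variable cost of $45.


Formula: BEQ = Fixed Costs / (Price - Variable Cost)
Contribution margin = $54 - $45 = $9/unit
BEQ = ceil($48774 / $9/unit) = ceil(5419.33) = 5420 units

5420 units


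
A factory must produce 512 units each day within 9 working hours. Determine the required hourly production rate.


Formula: Production Rate = Daily Demand / Available Hours
Rate = 512 units/day / 9 hours/day
Rate = 56.9 units/hour

56.9 units/hour


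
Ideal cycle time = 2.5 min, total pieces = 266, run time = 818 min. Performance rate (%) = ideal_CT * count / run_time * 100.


Formula: Performance = (Ideal CT * Total Count) / Run Time * 100
Ideal output time = 2.5 * 266 = 665.0 min
Performance = 665.0 / 818 * 100 = 81.3%

81.3%


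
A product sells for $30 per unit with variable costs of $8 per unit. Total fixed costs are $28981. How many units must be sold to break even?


Formula: BEQ = Fixed Costs / (Price - Variable Cost)
Contribution margin = $30 - $8 = $22/unit
BEQ = ceil($28981 / $22/unit) = ceil(1317.32) = 1318 units

1318 units


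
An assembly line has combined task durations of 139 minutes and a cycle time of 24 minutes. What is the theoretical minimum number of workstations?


Formula: N_min = ceil(Sum of Task Times / Cycle Time)
N_min = ceil(139 min / 24 min) = ceil(5.7917)
N_min = 6 stations

6


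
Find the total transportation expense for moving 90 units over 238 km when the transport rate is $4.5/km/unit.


TC = dist * cost * units = 238 * 4.5 * 90 = $96390.00

$96390.00


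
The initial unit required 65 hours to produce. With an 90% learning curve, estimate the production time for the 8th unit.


Formula: T_n = T_1 * (learning_rate)^(log2(n)) where learning_rate = rate/100
Doublings = log2(8) = 3
T_n = 65 * 0.9^3
T_n = 65 * 0.729 = 47.4 hours

47.4 hours


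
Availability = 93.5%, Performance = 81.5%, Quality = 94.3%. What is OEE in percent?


Formula: OEE = Availability * Performance * Quality / 10000
A * P = 93.5% * 81.5% / 100 = 76.2%
OEE = 76.2% * 94.3% / 100 = 71.9%

71.9%


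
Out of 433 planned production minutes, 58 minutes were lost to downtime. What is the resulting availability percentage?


Formula: Availability = (Planned Time - Downtime) / Planned Time * 100
Uptime = 433 - 58 = 375 min
Availability = 375 / 433 * 100 = 86.6%

86.6%


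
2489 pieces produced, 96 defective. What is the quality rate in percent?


Formula: Quality Rate = Good Pieces / Total Pieces * 100
Good pieces = 2489 - 96 = 2393
QR = 2393 / 2489 * 100 = 96.1%

96.1%


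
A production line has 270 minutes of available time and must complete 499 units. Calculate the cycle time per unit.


Formula: CT = Available Time / Number of Units
CT = 270 min / 499 units
CT = 0.54 min/unit

0.54 min/unit


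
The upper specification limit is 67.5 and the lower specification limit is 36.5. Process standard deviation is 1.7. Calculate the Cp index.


Cp = (67.5 - 36.5) / (6 * 1.7)

3.04


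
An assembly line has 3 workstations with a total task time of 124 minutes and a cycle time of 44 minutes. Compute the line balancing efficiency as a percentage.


Formula: Efficiency = Sum of Task Times / (N_stations * CT) * 100
Total station capacity = 3 stations * 44 min = 132 min
Efficiency = 124 / 132 * 100 = 93.9%

93.9%


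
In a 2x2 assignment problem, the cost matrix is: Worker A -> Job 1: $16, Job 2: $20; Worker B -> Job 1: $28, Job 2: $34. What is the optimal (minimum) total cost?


Option 1: A->1 + B->2 = $16 + $34 = $50
Option 2: A->2 + B->1 = $20 + $28 = $48
Min cost = min($50, $48) = $48

$48


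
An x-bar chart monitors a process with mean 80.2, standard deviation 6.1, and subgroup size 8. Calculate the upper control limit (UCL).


UCL = 80.2 + 3 * 6.1 / sqrt(8)

86.67


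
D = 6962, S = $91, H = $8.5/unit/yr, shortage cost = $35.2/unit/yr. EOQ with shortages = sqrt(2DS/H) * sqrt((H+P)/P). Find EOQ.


Formula: EOQ* = sqrt(2DS/H) * sqrt((H+P)/P)
Base EOQ = sqrt(2*6962*91/8.5) = 386.09 units
Correction = sqrt((8.5+35.2)/35.2) = 1.11422
EOQ* = 386.09 * 1.11422 = 430.2 units

430.2 units


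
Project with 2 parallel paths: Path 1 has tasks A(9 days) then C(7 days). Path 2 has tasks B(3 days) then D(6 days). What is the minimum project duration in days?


Path 1 = 9 + 7 = 16 days
Path 2 = 3 + 6 = 9 days
Duration = max(16, 9) = 16 days

16 days


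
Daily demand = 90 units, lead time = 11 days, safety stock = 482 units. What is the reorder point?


Formula: ROP = (Daily Demand * Lead Time) + Safety Stock
Demand during lead time = 90 * 11 = 990 units
ROP = 990 + 482 = 1472 units

1472 units


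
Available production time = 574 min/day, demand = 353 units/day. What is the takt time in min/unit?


Formula: Takt Time = Available Production Time / Customer Demand
Takt = 574 min/day / 353 units/day
Takt = 1.63 min/unit

1.63 min/unit


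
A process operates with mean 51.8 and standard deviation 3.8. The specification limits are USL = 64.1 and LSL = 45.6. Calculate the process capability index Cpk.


Cpu = (64.1 - 51.8) / (3 * 3.8) = 1.08
Cpl = (51.8 - 45.6) / (3 * 3.8) = 0.54
Cpk = min(1.08, 0.54) = 0.54

0.54


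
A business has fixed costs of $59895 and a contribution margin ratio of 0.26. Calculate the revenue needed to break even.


Formula: BER = Fixed Costs / Contribution Margin Ratio
BER = $59895 / 0.26
BER = $230365.38 (to the nearest cent)

$230365.38


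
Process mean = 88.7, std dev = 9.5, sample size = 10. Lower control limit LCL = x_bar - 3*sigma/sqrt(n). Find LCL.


LCL = 88.7 - 3 * 9.5 / sqrt(10)

79.69


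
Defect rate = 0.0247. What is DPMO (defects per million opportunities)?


DPMO = defect_rate * 1000000 = 0.0247 * 1000000

24700


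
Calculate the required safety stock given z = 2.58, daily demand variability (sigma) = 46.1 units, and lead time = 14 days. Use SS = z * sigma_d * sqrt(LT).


Formula: SS = z * sigma_d * sqrt(LT)
sqrt(LT) = sqrt(14) = 3.7417
SS = 2.58 * 46.1 * 3.7417
SS = 445.0 units

445.0 units


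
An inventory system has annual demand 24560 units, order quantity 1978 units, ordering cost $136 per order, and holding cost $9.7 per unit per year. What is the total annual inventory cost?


TC = 24560/1978 * 136 + 1978/2 * 9.7

$11281.96


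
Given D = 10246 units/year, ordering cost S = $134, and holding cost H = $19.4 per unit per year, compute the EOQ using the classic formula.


Formula: EOQ = sqrt(2 * D * S / H)
Numerator: 2 * 10246 * 134 = 2745928
2DS/H = 2745928 / 19.4 = 141542.7
EOQ = sqrt(141542.7) = 376.2 units

376.2 units


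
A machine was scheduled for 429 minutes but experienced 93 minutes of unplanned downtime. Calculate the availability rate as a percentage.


Formula: Availability = (Planned Time - Downtime) / Planned Time * 100
Uptime = 429 - 93 = 336 min
Availability = 336 / 429 * 100 = 78.3%

78.3%


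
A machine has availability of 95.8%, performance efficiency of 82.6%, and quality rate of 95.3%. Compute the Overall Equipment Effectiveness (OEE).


Formula: OEE = Availability * Performance * Quality / 10000
A * P = 95.8% * 82.6% / 100 = 79.13%
OEE = 79.13% * 95.3% / 100 = 75.4%

75.4%


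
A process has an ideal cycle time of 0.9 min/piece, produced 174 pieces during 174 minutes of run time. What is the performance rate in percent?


Formula: Performance = (Ideal CT * Total Count) / Run Time * 100
Ideal output time = 0.9 * 174 = 156.6 min
Performance = 156.6 / 174 * 100 = 90.0%

90.0%


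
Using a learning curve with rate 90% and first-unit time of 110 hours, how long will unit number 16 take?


Formula: T_n = T_1 * (learning_rate)^(log2(n)) where learning_rate = rate/100
Doublings = log2(16) = 4
T_n = 110 * 0.9^4
T_n = 110 * 0.6561 = 72.2 hours

72.2 hours


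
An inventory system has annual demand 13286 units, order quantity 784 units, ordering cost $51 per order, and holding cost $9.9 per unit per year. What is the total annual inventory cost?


TC = 13286/784 * 51 + 784/2 * 9.9

$4745.07


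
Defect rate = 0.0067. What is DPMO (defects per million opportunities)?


DPMO = defect_rate * 1000000 = 0.0067 * 1000000

6700


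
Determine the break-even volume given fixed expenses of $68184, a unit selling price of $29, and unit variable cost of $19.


Formula: BEQ = Fixed Costs / (Price - Variable Cost)
Contribution margin = $29 - $19 = $10/unit
BEQ = ceil($68184 / $10/unit) = ceil(6818.4) = 6819 units

6819 units


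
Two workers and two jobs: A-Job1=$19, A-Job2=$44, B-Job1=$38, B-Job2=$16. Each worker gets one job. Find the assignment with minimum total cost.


Option 1: A->1 + B->2 = $19 + $16 = $35
Option 2: A->2 + B->1 = $44 + $38 = $82
Min cost = min($35, $82) = $35

$35


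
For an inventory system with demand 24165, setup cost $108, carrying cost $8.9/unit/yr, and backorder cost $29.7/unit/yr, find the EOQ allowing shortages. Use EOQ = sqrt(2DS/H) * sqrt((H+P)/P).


Formula: EOQ* = sqrt(2DS/H) * sqrt((H+P)/P)
Base EOQ = sqrt(2*24165*108/8.9) = 765.82 units
Correction = sqrt((8.9+29.7)/29.7) = 1.14003
EOQ* = 765.82 * 1.14003 = 873.1 units

873.1 units


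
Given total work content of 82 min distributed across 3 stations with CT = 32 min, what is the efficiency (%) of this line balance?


Formula: Efficiency = Sum of Task Times / (N_stations * CT) * 100
Total station capacity = 3 stations * 32 min = 96 min
Efficiency = 82 / 96 * 100 = 85.4%

85.4%


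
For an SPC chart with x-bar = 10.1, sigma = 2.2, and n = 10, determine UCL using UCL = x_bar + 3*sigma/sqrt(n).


UCL = 10.1 + 3 * 2.2 / sqrt(10)

12.19


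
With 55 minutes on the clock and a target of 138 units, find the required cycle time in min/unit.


Formula: CT = Available Time / Number of Units
CT = 55 min / 138 units
CT = 0.4 min/unit

0.4 min/unit


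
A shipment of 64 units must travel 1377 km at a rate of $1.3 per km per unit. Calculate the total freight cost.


TC = dist * cost * units = 1377 * 1.3 * 64 = $114566.40

$114566.40


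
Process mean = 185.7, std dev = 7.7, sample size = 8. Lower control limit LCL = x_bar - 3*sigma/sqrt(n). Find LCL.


LCL = 185.7 - 3 * 7.7 / sqrt(8)

177.53


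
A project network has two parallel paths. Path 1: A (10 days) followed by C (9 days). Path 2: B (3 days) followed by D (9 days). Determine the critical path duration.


Path 1 = 10 + 9 = 19 days
Path 2 = 3 + 9 = 12 days
Duration = max(19, 12) = 19 days

19 days


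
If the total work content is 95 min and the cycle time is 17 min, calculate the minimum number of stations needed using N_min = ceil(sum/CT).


Formula: N_min = ceil(Sum of Task Times / Cycle Time)
N_min = ceil(95 min / 17 min) = ceil(5.5882)
N_min = 6 stations

6


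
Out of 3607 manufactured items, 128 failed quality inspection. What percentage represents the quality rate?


Formula: Quality Rate = Good Pieces / Total Pieces * 100
Good pieces = 3607 - 128 = 3479
QR = 3479 / 3607 * 100 = 96.5%

96.5%


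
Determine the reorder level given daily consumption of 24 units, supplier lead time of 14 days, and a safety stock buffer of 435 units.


Formula: ROP = (Daily Demand * Lead Time) + Safety Stock
Demand during lead time = 24 * 14 = 336 units
ROP = 336 + 435 = 771 units

771 units


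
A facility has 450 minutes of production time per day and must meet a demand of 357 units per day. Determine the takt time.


Formula: Takt Time = Available Production Time / Customer Demand
Takt = 450 min/day / 357 units/day
Takt = 1.26 min/unit

1.26 min/unit


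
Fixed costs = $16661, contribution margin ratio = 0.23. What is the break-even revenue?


Formula: BER = Fixed Costs / Contribution Margin Ratio
BER = $16661 / 0.23
BER = $72439.13 (to the nearest cent)

$72439.13


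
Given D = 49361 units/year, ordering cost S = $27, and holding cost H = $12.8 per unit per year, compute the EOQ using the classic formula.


Formula: EOQ = sqrt(2 * D * S / H)
Numerator: 2 * 49361 * 27 = 2665494
2DS/H = 2665494 / 12.8 = 208241.7
EOQ = sqrt(208241.7) = 456.3 units

456.3 units


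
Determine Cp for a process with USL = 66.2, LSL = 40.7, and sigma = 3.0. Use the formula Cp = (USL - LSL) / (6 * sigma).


Cp = (66.2 - 40.7) / (6 * 3.0)

1.42


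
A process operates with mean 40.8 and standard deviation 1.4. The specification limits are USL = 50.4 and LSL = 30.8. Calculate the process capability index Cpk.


Cpu = (50.4 - 40.8) / (3 * 1.4) = 2.29
Cpl = (40.8 - 30.8) / (3 * 1.4) = 2.38
Cpk = min(2.29, 2.38) = 2.29

2.29


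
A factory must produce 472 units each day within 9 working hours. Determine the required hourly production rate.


Formula: Production Rate = Daily Demand / Available Hours
Rate = 472 units/day / 9 hours/day
Rate = 52.4 units/hour

52.4 units/hour


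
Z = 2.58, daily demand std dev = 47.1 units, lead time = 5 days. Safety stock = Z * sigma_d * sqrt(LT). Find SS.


Formula: SS = z * sigma_d * sqrt(LT)
sqrt(LT) = sqrt(5) = 2.2361
SS = 2.58 * 47.1 * 2.2361
SS = 271.7 units

271.7 units


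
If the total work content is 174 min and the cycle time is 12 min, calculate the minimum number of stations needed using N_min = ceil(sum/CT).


Formula: N_min = ceil(Sum of Task Times / Cycle Time)
N_min = ceil(174 min / 12 min) = ceil(14.5)
N_min = 15 stations

15


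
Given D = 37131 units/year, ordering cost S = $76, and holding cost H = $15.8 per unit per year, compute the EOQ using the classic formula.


Formula: EOQ = sqrt(2 * D * S / H)
Numerator: 2 * 37131 * 76 = 5643912
2DS/H = 5643912 / 15.8 = 357209.6
EOQ = sqrt(357209.6) = 597.7 units

597.7 units


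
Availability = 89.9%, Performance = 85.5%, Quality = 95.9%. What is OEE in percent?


Formula: OEE = Availability * Performance * Quality / 10000
A * P = 89.9% * 85.5% / 100 = 76.86%
OEE = 76.86% * 95.9% / 100 = 73.7%

73.7%


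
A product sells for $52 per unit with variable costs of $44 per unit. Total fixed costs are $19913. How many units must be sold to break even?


Formula: BEQ = Fixed Costs / (Price - Variable Cost)
Contribution margin = $52 - $44 = $8/unit
BEQ = ceil($19913 / $8/unit) = ceil(2489.12) = 2490 units

2490 units


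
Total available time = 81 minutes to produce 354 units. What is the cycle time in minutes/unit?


Formula: CT = Available Time / Number of Units
CT = 81 min / 354 units
CT = 0.23 min/unit

0.23 min/unit


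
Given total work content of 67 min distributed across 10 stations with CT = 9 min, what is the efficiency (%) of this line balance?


Formula: Efficiency = Sum of Task Times / (N_stations * CT) * 100
Total station capacity = 10 stations * 9 min = 90 min
Efficiency = 67 / 90 * 100 = 74.4%

74.4%


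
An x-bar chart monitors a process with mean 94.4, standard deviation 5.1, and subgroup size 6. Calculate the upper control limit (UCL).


UCL = 94.4 + 3 * 5.1 / sqrt(6)

100.65


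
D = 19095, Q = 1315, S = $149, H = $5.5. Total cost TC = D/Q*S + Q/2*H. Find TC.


TC = 19095/1315 * 149 + 1315/2 * 5.5

$5779.87


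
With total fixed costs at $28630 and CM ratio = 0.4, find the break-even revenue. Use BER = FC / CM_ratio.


Formula: BER = Fixed Costs / Contribution Margin Ratio
BER = $28630 / 0.4
BER = $71575.00 (to the nearest cent)

$71575.00


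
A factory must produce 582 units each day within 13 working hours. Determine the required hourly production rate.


Formula: Production Rate = Daily Demand / Available Hours
Rate = 582 units/day / 13 hours/day
Rate = 44.8 units/hour

44.8 units/hour


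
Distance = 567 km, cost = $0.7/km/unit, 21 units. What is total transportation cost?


TC = dist * cost * units = 567 * 0.7 * 21 = $8334.90

$8334.90


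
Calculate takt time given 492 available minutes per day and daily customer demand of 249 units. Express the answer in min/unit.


Formula: Takt Time = Available Production Time / Customer Demand
Takt = 492 min/day / 249 units/day
Takt = 1.98 min/unit

1.98 min/unit


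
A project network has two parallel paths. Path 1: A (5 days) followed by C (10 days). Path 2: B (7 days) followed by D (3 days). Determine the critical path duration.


Path 1 = 5 + 10 = 15 days
Path 2 = 7 + 3 = 10 days
Duration = max(15, 10) = 15 days

15 days


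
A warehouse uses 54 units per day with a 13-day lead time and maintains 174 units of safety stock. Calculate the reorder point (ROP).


Formula: ROP = (Daily Demand * Lead Time) + Safety Stock
Demand during lead time = 54 * 13 = 702 units
ROP = 702 + 174 = 876 units

876 units


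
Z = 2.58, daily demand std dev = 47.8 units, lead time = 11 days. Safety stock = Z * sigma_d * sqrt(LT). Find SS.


Formula: SS = z * sigma_d * sqrt(LT)
sqrt(LT) = sqrt(11) = 3.3166
SS = 2.58 * 47.8 * 3.3166
SS = 409.0 units

409.0 units


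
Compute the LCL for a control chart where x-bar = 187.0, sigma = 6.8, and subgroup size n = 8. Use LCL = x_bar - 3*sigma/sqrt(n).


LCL = 187.0 - 3 * 6.8 / sqrt(8)

179.79


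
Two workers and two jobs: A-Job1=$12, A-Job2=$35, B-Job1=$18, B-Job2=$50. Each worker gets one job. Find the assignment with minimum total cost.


Option 1: A->1 + B->2 = $12 + $50 = $62
Option 2: A->2 + B->1 = $35 + $18 = $53
Min cost = min($62, $53) = $53

$53


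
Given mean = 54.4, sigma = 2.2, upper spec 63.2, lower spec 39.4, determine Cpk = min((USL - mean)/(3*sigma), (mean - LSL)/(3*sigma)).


Cpu = (63.2 - 54.4) / (3 * 2.2) = 1.33
Cpl = (54.4 - 39.4) / (3 * 2.2) = 2.27
Cpk = min(1.33, 2.27) = 1.33

1.33


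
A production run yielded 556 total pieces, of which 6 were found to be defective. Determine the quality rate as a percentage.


Formula: Quality Rate = Good Pieces / Total Pieces * 100
Good pieces = 556 - 6 = 550
QR = 550 / 556 * 100 = 98.9%

98.9%


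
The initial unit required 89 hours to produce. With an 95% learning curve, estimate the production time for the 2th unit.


Formula: T_n = T_1 * (learning_rate)^(log2(n)) where learning_rate = rate/100
Doublings = log2(2) = 1
T_n = 89 * 0.95^1
T_n = 89 * 0.95 = 84.6 hours

84.6 hours


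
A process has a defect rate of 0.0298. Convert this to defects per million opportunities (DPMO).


DPMO = defect_rate * 1000000 = 0.0298 * 1000000

29800


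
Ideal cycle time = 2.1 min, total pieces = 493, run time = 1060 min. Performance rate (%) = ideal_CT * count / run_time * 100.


Formula: Performance = (Ideal CT * Total Count) / Run Time * 100
Ideal output time = 2.1 * 493 = 1035.3 min
Performance = 1035.3 / 1060 * 100 = 97.7%

97.7%


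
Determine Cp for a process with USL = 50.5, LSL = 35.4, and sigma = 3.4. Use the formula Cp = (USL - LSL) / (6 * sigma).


Cp = (50.5 - 35.4) / (6 * 3.4)

0.74


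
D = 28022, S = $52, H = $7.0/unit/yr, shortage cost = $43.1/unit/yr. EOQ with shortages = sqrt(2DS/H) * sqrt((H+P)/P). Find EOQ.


Formula: EOQ* = sqrt(2DS/H) * sqrt((H+P)/P)
Base EOQ = sqrt(2*28022*52/7.0) = 645.23 units
Correction = sqrt((7.0+43.1)/43.1) = 1.07815
EOQ* = 645.23 * 1.07815 = 695.7 units

695.7 units


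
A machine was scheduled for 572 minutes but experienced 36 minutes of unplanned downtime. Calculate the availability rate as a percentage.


Formula: Availability = (Planned Time - Downtime) / Planned Time * 100
Uptime = 572 - 36 = 536 min
Availability = 536 / 572 * 100 = 93.7%

93.7%


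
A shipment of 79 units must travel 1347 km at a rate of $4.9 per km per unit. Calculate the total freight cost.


TC = dist * cost * units = 1347 * 4.9 * 79 = $521423.70

$521423.70


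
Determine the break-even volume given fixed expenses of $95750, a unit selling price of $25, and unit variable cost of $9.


Formula: BEQ = Fixed Costs / (Price - Variable Cost)
Contribution margin = $25 - $9 = $16/unit
BEQ = ceil($95750 / $16/unit) = ceil(5984.38) = 5985 units

5985 units


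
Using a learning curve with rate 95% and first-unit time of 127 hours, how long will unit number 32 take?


Formula: T_n = T_1 * (learning_rate)^(log2(n)) where learning_rate = rate/100
Doublings = log2(32) = 5
T_n = 127 * 0.95^5
T_n = 127 * 0.7738 = 98.3 hours

98.3 hours


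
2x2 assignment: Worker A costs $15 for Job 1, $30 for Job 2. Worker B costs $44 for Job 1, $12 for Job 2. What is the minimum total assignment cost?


Option 1: A->1 + B->2 = $15 + $12 = $27
Option 2: A->2 + B->1 = $30 + $44 = $74
Min cost = min($27, $74) = $27

$27


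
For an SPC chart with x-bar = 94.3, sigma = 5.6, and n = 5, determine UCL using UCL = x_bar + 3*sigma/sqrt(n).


UCL = 94.3 + 3 * 5.6 / sqrt(5)

101.81


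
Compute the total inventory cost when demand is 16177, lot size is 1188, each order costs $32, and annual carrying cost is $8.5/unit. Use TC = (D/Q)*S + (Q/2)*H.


TC = 16177/1188 * 32 + 1188/2 * 8.5

$5484.74


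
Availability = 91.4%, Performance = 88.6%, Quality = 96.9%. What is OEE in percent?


Formula: OEE = Availability * Performance * Quality / 10000
A * P = 91.4% * 88.6% / 100 = 80.98%
OEE = 80.98% * 96.9% / 100 = 78.5%

78.5%


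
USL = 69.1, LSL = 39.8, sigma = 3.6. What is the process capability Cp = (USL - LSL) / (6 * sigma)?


Cp = (69.1 - 39.8) / (6 * 3.6)

1.36


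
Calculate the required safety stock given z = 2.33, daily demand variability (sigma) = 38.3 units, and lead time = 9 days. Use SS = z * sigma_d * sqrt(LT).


Formula: SS = z * sigma_d * sqrt(LT)
sqrt(LT) = sqrt(9) = 3.0
SS = 2.33 * 38.3 * 3.0
SS = 267.7 units

267.7 units


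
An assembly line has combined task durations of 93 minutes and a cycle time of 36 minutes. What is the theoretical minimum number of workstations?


Formula: N_min = ceil(Sum of Task Times / Cycle Time)
N_min = ceil(93 min / 36 min) = ceil(2.5833)
N_min = 3 stations

3


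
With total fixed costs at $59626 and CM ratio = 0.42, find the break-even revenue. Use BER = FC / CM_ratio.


Formula: BER = Fixed Costs / Contribution Margin Ratio
BER = $59626 / 0.42
BER = $141966.67 (to the nearest cent)

$141966.67


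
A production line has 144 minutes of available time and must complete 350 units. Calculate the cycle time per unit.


Formula: CT = Available Time / Number of Units
CT = 144 min / 350 units
CT = 0.41 min/unit

0.41 min/unit


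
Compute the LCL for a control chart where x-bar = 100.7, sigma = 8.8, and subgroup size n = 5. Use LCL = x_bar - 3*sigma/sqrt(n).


LCL = 100.7 - 3 * 8.8 / sqrt(5)

88.89


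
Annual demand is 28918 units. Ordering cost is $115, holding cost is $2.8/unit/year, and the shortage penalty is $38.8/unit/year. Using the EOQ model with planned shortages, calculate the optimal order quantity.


Formula: EOQ* = sqrt(2DS/H) * sqrt((H+P)/P)
Base EOQ = sqrt(2*28918*115/2.8) = 1541.24 units
Correction = sqrt((2.8+38.8)/38.8) = 1.03545
EOQ* = 1541.24 * 1.03545 = 1595.9 units

1595.9 units


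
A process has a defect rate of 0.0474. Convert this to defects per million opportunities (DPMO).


DPMO = defect_rate * 1000000 = 0.0474 * 1000000

47400


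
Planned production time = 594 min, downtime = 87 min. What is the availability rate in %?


Formula: Availability = (Planned Time - Downtime) / Planned Time * 100
Uptime = 594 - 87 = 507 min
Availability = 507 / 594 * 100 = 85.4%

85.4%


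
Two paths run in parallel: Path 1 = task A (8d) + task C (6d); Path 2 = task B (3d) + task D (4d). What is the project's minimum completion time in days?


Path 1 = 8 + 6 = 14 days
Path 2 = 3 + 4 = 7 days
Duration = max(14, 7) = 14 days

14 days


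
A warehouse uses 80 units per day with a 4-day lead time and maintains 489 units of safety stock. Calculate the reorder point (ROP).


Formula: ROP = (Daily Demand * Lead Time) + Safety Stock
Demand during lead time = 80 * 4 = 320 units
ROP = 320 + 489 = 809 units

809 units


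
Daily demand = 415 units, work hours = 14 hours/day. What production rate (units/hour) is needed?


Formula: Production Rate = Daily Demand / Available Hours
Rate = 415 units/day / 14 hours/day
Rate = 29.6 units/hour

29.6 units/hour


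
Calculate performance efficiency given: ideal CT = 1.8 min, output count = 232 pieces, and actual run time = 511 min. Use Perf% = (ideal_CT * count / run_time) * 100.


Formula: Performance = (Ideal CT * Total Count) / Run Time * 100
Ideal output time = 1.8 * 232 = 417.6 min
Performance = 417.6 / 511 * 100 = 81.7%

81.7%


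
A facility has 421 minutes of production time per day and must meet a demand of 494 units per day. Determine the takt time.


Formula: Takt Time = Available Production Time / Customer Demand
Takt = 421 min/day / 494 units/day
Takt = 0.85 min/unit

0.85 min/unit


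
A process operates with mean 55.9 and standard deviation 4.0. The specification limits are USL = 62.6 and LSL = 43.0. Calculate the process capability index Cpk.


Cpu = (62.6 - 55.9) / (3 * 4.0) = 0.56
Cpl = (55.9 - 43.0) / (3 * 4.0) = 1.08
Cpk = min(0.56, 1.08) = 0.56

0.56


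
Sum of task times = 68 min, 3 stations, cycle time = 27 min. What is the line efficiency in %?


Formula: Efficiency = Sum of Task Times / (N_stations * CT) * 100
Total station capacity = 3 stations * 27 min = 81 min
Efficiency = 68 / 81 * 100 = 84.0%

84.0%


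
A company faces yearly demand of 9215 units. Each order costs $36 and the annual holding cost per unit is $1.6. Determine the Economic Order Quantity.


Formula: EOQ = sqrt(2 * D * S / H)
Numerator: 2 * 9215 * 36 = 663480
2DS/H = 663480 / 1.6 = 414675.0
EOQ = sqrt(414675.0) = 644.0 units

644.0 units


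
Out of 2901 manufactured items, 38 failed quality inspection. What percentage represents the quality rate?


Formula: Quality Rate = Good Pieces / Total Pieces * 100
Good pieces = 2901 - 38 = 2863
QR = 2863 / 2901 * 100 = 98.7%

98.7%


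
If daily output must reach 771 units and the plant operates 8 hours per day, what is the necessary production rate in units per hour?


Formula: Production Rate = Daily Demand / Available Hours
Rate = 771 units/day / 8 hours/day
Rate = 96.4 units/hour

96.4 units/hour


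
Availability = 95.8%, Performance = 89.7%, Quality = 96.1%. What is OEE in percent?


Formula: OEE = Availability * Performance * Quality / 10000
A * P = 95.8% * 89.7% / 100 = 85.93%
OEE = 85.93% * 96.1% / 100 = 82.6%

82.6%


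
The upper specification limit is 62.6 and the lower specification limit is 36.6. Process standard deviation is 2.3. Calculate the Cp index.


Cp = (62.6 - 36.6) / (6 * 2.3)

1.88


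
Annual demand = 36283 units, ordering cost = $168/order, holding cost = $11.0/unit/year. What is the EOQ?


Formula: EOQ = sqrt(2 * D * S / H)
Numerator: 2 * 36283 * 168 = 12191088
2DS/H = 12191088 / 11.0 = 1108280.7
EOQ = sqrt(1108280.7) = 1052.7 units

1052.7 units


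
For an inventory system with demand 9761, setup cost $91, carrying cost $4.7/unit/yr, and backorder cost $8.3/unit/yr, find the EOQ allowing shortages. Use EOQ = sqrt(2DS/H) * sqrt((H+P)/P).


Formula: EOQ* = sqrt(2DS/H) * sqrt((H+P)/P)
Base EOQ = sqrt(2*9761*91/4.7) = 614.8 units
Correction = sqrt((4.7+8.3)/8.3) = 1.25151
EOQ* = 614.8 * 1.25151 = 769.4 units

769.4 units


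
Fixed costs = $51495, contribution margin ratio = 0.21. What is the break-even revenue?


Formula: BER = Fixed Costs / Contribution Margin Ratio
BER = $51495 / 0.21
BER = $245214.29 (to the nearest cent)

$245214.29


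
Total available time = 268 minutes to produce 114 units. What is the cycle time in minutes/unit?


Formula: CT = Available Time / Number of Units
CT = 268 min / 114 units
CT = 2.35 min/unit

2.35 min/unit


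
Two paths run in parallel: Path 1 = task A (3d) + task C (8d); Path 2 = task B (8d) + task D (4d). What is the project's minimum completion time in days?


Path 1 = 3 + 8 = 11 days
Path 2 = 8 + 4 = 12 days
Duration = max(11, 12) = 12 days

12 days


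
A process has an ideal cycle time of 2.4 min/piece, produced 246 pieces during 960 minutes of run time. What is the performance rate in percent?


Formula: Performance = (Ideal CT * Total Count) / Run Time * 100
Ideal output time = 2.4 * 246 = 590.4 min
Performance = 590.4 / 960 * 100 = 61.5%

61.5%


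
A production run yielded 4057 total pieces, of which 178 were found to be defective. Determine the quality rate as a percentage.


Formula: Quality Rate = Good Pieces / Total Pieces * 100
Good pieces = 4057 - 178 = 3879
QR = 3879 / 4057 * 100 = 95.6%

95.6%


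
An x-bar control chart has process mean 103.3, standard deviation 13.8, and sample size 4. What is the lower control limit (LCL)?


LCL = 103.3 - 3 * 13.8 / sqrt(4)

82.6


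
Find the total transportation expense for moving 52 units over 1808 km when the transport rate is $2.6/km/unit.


TC = dist * cost * units = 1808 * 2.6 * 52 = $244441.60

$244441.60


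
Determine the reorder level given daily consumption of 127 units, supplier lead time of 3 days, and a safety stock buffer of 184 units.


Formula: ROP = (Daily Demand * Lead Time) + Safety Stock
Demand during lead time = 127 * 3 = 381 units
ROP = 381 + 184 = 565 units

565 units


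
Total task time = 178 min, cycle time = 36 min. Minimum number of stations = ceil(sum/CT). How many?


Formula: N_min = ceil(Sum of Task Times / Cycle Time)
N_min = ceil(178 min / 36 min) = ceil(4.9444)
N_min = 5 stations

5


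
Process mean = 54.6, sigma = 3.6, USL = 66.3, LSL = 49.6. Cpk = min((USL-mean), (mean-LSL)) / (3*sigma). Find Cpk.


Cpu = (66.3 - 54.6) / (3 * 3.6) = 1.08
Cpl = (54.6 - 49.6) / (3 * 3.6) = 0.46
Cpk = min(1.08, 0.46) = 0.46

0.46


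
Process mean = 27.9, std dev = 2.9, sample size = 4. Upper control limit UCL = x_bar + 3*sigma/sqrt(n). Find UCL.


UCL = 27.9 + 3 * 2.9 / sqrt(4)

32.25


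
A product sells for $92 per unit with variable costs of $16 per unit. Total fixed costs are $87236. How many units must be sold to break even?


Formula: BEQ = Fixed Costs / (Price - Variable Cost)
Contribution margin = $92 - $16 = $76/unit
BEQ = ceil($87236 / $76/unit) = ceil(1147.84) = 1148 units

1148 units


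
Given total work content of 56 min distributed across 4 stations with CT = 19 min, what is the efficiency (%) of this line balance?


Formula: Efficiency = Sum of Task Times / (N_stations * CT) * 100
Total station capacity = 4 stations * 19 min = 76 min
Efficiency = 56 / 76 * 100 = 73.7%

73.7%


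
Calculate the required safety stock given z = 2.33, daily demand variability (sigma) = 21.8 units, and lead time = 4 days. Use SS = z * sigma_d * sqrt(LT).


Formula: SS = z * sigma_d * sqrt(LT)
sqrt(LT) = sqrt(4) = 2.0
SS = 2.33 * 21.8 * 2.0
SS = 101.6 units

101.6 units


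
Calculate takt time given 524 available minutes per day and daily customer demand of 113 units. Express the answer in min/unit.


Formula: Takt Time = Available Production Time / Customer Demand
Takt = 524 min/day / 113 units/day
Takt = 4.64 min/unit

4.64 min/unit


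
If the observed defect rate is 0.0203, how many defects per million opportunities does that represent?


DPMO = defect_rate * 1000000 = 0.0203 * 1000000

20300


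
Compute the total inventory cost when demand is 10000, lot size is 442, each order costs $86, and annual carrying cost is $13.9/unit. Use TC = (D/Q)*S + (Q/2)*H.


TC = 10000/442 * 86 + 442/2 * 13.9

$5017.60


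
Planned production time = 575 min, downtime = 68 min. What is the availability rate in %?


Formula: Availability = (Planned Time - Downtime) / Planned Time * 100
Uptime = 575 - 68 = 507 min
Availability = 507 / 575 * 100 = 88.2%

88.2%
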